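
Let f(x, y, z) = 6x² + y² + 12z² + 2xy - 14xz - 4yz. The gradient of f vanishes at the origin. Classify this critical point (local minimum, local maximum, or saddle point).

local minimum

The Hessian at the origin is H = [[12, 2, -14], [2, 2, -4], [-14, -4, 24]].
Row-reducing H symmetrically gives the diagonal entries 12, 5/3, 6.
Counting signs: 3 positive.
H is positive definite, so the origin is a strict local minimum.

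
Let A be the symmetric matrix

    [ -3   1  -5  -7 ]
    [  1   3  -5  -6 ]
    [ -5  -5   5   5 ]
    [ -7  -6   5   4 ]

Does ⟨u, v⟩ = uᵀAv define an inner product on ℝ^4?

no

Row-reducing A symmetrically gives the diagonal entries -3, 10/3, 0, -1/2.
That gives 1 positive, 2 negative, 1 zero pivots.
Hence Q is indefinite.
⟨·,·⟩ is an inner product exactly when A is positive definite.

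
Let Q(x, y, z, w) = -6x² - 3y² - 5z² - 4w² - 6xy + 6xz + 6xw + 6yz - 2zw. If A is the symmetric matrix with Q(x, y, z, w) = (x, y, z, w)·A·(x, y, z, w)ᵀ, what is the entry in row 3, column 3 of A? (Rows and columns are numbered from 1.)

The coefficient of z² in Q is -5, and that is exactly A[3,3].

-5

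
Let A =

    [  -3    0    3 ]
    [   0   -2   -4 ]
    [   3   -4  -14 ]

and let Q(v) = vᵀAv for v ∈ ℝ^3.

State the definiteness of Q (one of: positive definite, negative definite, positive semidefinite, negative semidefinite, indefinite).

Leading principal minors: Δ_1 = -3, Δ_2 = 6, Δ_3 = -18.
The signs alternate starting with Δ_1 < 0, so by Sylvester's criterion Q is negative definite.

negative definite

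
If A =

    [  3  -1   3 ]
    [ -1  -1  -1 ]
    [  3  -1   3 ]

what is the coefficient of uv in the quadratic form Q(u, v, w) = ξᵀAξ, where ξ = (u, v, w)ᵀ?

-2

The coefficient of uv is A[1,2] + A[2,1] = 2·(-1) = -2.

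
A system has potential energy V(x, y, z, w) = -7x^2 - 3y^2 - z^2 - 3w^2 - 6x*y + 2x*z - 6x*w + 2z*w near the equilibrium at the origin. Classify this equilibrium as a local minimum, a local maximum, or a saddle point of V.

The Hessian at the origin is H = [[-14, -6, 2, -6], [-6, -6, 0, 0], [2, 0, -2, 2], [-6, 0, 2, -6]].
Congruent diagonalization of H (simultaneous row and column reduction) yields pivots -14, -24/7, -3/2, -4/3.
So there are 4 negative pivots.
H is negative definite, so the origin is a strict local maximum.

local maximum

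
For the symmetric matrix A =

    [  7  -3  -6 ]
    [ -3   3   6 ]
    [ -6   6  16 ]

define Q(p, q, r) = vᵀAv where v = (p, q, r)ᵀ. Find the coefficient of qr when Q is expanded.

12

The coefficient of qr is A[2,3] + A[3,2] = 2·6 = 12.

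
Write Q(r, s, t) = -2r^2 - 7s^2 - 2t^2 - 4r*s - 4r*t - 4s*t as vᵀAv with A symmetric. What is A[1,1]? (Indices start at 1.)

-2

The coefficient of r^2 in Q is -2, and that is exactly A[1,1].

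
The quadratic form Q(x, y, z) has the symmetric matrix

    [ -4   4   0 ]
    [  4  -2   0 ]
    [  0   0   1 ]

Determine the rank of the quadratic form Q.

An LDLᵀ factorisation of A has diagonal entries -4, 2, 1.
Counting signs: 2 positive, 1 negative.
The rank is the number of nonzero pivots: 3.

3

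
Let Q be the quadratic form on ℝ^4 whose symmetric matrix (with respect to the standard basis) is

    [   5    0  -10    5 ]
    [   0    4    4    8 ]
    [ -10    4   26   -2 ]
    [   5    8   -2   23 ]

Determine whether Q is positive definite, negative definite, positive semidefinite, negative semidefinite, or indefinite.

Congruent diagonalization of A (simultaneous row and column reduction) yields pivots 5, 4, 2, 2.
So there are 4 positive pivots.
Hence Q is positive definite.

positive definite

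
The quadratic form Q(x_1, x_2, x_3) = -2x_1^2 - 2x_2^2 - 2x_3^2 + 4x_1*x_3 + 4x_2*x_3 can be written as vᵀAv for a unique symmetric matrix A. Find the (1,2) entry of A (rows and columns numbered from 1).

0

The coefficient of x_1·x_2 in Q is 0. For a symmetric A this equals A[1,2] + A[2,1] = 2·A[1,2].
So A[1,2] = 0/2 = 0.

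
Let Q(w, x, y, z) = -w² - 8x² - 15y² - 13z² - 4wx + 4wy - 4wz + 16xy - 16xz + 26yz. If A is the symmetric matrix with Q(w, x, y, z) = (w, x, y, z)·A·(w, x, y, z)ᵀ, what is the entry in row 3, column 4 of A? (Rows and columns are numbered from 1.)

The coefficient of y·z in Q is 26. For a symmetric A this equals A[3,4] + A[4,3] = 2·A[3,4].
So A[3,4] = 26/2 = 13.

13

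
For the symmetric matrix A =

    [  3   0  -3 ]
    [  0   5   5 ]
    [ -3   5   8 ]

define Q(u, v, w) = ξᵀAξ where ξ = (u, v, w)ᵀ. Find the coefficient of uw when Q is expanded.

-6

The coefficient of uw is A[1,3] + A[3,1] = 2·(-3) = -6.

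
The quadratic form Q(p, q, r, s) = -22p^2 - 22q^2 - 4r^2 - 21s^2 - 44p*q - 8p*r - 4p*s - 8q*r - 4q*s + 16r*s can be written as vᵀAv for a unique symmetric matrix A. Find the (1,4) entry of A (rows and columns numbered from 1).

The coefficient of p·s in Q is -4. For a symmetric A this equals A[1,4] + A[4,1] = 2·A[1,4].
So A[1,4] = -4/2 = -2.

-2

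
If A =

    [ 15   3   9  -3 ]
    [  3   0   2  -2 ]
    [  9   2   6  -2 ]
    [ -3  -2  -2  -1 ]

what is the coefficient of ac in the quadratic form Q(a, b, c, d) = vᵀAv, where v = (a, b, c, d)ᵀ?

The coefficient of ac is A[1,3] + A[3,1] = 2·9 = 18.

18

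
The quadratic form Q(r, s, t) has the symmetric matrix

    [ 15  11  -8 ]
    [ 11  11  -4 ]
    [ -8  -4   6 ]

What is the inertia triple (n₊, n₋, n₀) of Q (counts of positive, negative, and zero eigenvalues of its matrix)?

Congruent diagonalization of A (simultaneous row and column reduction) yields pivots 15, 44/15, 6/11.
Counting signs: 3 positive.

(3, 0, 0)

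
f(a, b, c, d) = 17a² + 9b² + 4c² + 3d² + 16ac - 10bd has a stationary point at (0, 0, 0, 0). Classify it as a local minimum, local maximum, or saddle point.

The Hessian at the origin is H = [[34, 0, 16, 0], [0, 18, 0, -10], [16, 0, 8, 0], [0, -10, 0, 6]].
Applying the same elementary operations to the rows and columns of H produces a congruent diagonal matrix with entries 34, 18, 8/17, 4/9.
Counting signs: 4 positive.
H is positive definite, so the origin is a strict local minimum.

local minimum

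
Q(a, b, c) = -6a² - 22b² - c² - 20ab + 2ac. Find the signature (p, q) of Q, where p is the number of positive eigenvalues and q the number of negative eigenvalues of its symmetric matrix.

(0, 3)

The associated matrix is A = [[-6, -10, 1], [-10, -22, 0], [1, 0, -1]].
Symmetric row and column elimination reduces A to a congruent diagonal form with pivots -6, -16/3, -5/16.
That gives 3 negative pivots.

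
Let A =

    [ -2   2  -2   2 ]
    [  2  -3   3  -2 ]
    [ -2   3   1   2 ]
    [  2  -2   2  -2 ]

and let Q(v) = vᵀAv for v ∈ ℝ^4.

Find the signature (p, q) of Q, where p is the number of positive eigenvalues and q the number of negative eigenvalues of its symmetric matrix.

Congruent diagonalization of A (simultaneous row and column reduction) yields pivots -2, -1, 4, 0.
Counting signs: 1 positive, 2 negative, 1 zero.

(1, 2)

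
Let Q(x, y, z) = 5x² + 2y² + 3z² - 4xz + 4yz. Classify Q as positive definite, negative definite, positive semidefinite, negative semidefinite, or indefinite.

positive definite

Write A = [[5, 0, -2], [0, 2, 2], [-2, 2, 3]].
Symmetric row and column elimination reduces A to a congruent diagonal form with pivots 5, 2, 1/5.
Counting signs: 3 positive.
Hence Q is positive definite.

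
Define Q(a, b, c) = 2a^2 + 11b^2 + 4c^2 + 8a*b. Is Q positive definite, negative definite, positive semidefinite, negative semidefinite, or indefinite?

Write A = [[2, 4, 0], [4, 11, 0], [0, 0, 4]].
An LDLᵀ factorisation of A has diagonal entries 2, 3, 4.
Counting signs: 3 positive.
Hence Q is positive definite.

positive definite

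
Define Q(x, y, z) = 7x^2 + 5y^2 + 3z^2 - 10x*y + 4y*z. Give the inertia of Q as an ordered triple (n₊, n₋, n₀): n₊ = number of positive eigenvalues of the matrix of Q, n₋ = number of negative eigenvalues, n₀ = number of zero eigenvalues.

(3, 0, 0)

Write A = [[7, -5, 0], [-5, 5, 2], [0, 2, 3]].
Row-reducing A symmetrically gives the diagonal entries 7, 10/7, 1/5.
That gives 3 positive pivots.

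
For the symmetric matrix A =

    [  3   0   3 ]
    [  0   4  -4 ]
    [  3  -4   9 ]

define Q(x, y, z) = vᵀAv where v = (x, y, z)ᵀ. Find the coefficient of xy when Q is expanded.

0

The coefficient of xy is A[1,2] + A[2,1] = 2·0 = 0.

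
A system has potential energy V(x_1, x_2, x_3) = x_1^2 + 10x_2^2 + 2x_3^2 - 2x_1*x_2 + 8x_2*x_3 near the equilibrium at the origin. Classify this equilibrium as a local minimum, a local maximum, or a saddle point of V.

The Hessian at the origin is H = [[2, -2, 0], [-2, 20, 8], [0, 8, 4]].
Row-reducing H symmetrically gives the diagonal entries 2, 18, 4/9.
So there are 3 positive pivots.
H is positive definite, so the origin is a strict local minimum.

local minimum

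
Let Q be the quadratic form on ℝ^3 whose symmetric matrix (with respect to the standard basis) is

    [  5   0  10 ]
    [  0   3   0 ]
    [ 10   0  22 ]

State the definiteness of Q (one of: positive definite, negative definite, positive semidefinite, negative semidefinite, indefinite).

Leading principal minors: Δ_1 = 5, Δ_2 = 15, Δ_3 = 30.
All leading principal minors are positive, so by Sylvester's criterion Q is positive definite.

positive definite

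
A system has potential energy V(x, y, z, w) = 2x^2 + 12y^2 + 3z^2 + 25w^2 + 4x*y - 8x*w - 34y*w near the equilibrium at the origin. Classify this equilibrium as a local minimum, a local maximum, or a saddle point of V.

The Hessian at the origin is H = [[4, 4, 0, -8], [4, 24, 0, -34], [0, 0, 6, 0], [-8, -34, 0, 50]].
An LDLᵀ factorisation of H has diagonal entries 4, 20, 6, 1/5.
Counting signs: 4 positive.
H is positive definite, so the origin is a strict local minimum.

local minimum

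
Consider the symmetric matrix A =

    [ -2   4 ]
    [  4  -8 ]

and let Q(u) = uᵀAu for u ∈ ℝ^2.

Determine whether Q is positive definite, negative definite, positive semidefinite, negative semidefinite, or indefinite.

negative semidefinite

Congruent diagonalization of A (simultaneous row and column reduction) yields pivots -2, 0.
That gives 1 negative, 1 zero pivots.
Hence Q is negative semidefinite.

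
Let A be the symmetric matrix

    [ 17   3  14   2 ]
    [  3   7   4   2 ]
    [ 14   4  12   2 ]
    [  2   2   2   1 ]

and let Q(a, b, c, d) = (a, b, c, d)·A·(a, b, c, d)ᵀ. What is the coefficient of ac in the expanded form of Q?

28

The coefficient of ac is A[1,3] + A[3,1] = 2·14 = 28.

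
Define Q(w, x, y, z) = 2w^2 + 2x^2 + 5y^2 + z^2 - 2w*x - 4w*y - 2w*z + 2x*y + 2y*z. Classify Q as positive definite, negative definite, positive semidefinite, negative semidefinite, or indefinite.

The symmetric matrix of Q is A = [[2, -1, -2, -1], [-1, 2, 1, 0], [-2, 1, 5, 1], [-1, 0, 1, 1]].
Leading principal minors: Δ_1 = 2, Δ_2 = 3, Δ_3 = 9, Δ_4 = 3.
All leading principal minors are positive, so by Sylvester's criterion Q is positive definite.

positive definite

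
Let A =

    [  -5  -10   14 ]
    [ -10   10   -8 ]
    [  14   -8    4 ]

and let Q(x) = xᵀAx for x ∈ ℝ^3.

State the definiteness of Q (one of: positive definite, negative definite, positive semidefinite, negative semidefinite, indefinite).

indefinite

Applying the same elementary operations to the rows and columns of A produces a congruent diagonal matrix with entries -5, 30, 0.
Counting signs: 1 positive, 1 negative, 1 zero.
Hence Q is indefinite.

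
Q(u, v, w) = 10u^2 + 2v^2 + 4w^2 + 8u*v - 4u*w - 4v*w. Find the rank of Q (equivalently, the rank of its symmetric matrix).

The associated matrix is A = [[10, 4, -2], [4, 2, -2], [-2, -2, 4]].
Congruent diagonalization of A (simultaneous row and column reduction) yields pivots 10, 2/5, 0.
That gives 2 positive, 1 zero pivots.
The rank is the number of nonzero pivots: 2.

2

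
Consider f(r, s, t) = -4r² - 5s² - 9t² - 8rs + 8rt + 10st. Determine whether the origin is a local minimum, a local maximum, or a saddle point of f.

local maximum

The Hessian at the origin is H = [[-8, -8, 8], [-8, -10, 10], [8, 10, -18]].
Congruent diagonalization of H (simultaneous row and column reduction) yields pivots -8, -2, -8.
Counting signs: 3 negative.
H is negative definite, so the origin is a strict local maximum.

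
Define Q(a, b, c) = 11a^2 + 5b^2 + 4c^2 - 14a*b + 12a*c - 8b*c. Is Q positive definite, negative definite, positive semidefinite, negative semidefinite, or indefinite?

The associated matrix is A = [[11, -7, 6], [-7, 5, -4], [6, -4, 4]].
Row-reducing A symmetrically gives the diagonal entries 11, 6/11, 2/3.
So there are 3 positive pivots.
Hence Q is positive definite.

positive definite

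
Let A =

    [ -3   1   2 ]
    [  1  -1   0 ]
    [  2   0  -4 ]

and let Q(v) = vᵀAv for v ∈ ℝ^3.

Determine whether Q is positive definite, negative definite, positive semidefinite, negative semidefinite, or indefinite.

An LDLᵀ factorisation of A has diagonal entries -3, -2/3, -2.
That gives 3 negative pivots.
Hence Q is negative definite.

negative definite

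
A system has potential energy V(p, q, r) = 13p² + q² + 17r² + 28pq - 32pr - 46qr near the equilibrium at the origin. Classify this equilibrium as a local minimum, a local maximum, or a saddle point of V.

saddle point

The Hessian at the origin is H = [[26, 28, -32], [28, 2, -46], [-32, -46, 34]].
An LDLᵀ factorisation of H has diagonal entries 26, -366/13, -40/61.
Counting signs: 1 positive, 2 negative.
H is indefinite, so the origin is a saddle point.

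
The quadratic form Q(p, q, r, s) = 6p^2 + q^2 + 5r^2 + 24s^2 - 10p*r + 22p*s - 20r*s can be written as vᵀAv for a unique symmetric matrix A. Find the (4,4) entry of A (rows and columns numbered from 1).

24

The coefficient of s^2 in Q is 24, and that is exactly A[4,4].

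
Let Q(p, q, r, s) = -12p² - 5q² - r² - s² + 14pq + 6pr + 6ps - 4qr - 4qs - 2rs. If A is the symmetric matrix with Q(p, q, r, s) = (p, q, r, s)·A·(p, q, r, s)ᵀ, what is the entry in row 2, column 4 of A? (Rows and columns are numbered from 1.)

-2

The coefficient of q·s in Q is -4. For a symmetric A this equals A[2,4] + A[4,2] = 2·A[2,4].
So A[2,4] = -4/2 = -2.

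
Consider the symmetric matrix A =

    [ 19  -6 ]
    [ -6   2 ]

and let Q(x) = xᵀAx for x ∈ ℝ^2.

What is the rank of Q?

Congruent diagonalization of A (simultaneous row and column reduction) yields pivots 19, 2/19.
So there are 2 positive pivots.
The rank is the number of nonzero pivots: 2.

2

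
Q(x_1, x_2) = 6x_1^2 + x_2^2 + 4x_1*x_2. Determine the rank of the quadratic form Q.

The associated matrix is A = [[6, 2], [2, 1]].
Congruent diagonalization of A (simultaneous row and column reduction) yields pivots 6, 1/3.
So there are 2 positive pivots.
The rank is the number of nonzero pivots: 2.

2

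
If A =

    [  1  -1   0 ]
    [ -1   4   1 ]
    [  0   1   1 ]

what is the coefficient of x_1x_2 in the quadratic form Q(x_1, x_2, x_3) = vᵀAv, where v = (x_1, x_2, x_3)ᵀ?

-2

The coefficient of x_1x_2 is A[1,2] + A[2,1] = 2·(-1) = -2.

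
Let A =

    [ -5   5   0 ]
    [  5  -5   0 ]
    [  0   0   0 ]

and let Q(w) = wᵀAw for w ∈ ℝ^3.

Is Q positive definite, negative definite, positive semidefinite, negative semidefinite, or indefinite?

Congruent diagonalization of A (simultaneous row and column reduction) yields pivots -5, 0, 0.
That gives 1 negative, 2 zero pivots.
Hence Q is negative semidefinite.

negative semidefinite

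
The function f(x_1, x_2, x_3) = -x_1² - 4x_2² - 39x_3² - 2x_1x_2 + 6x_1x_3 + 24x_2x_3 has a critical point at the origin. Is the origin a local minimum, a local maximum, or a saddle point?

The Hessian at the origin is H = [[-2, -2, 6], [-2, -8, 24], [6, 24, -78]].
An LDLᵀ factorisation of H has diagonal entries -2, -6, -6.
So there are 3 negative pivots.
H is negative definite, so the origin is a strict local maximum.

local maximum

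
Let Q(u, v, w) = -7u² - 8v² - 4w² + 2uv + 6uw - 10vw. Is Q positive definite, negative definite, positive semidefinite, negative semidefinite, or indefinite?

The symmetric matrix of Q is A = [[-7, 1, 3], [1, -8, -5], [3, -5, -4]].
Leading principal minors: Δ_1 = -7, Δ_2 = 55, Δ_3 = -3.
The signs alternate starting with Δ_1 < 0, so by Sylvester's criterion Q is negative definite.

negative definite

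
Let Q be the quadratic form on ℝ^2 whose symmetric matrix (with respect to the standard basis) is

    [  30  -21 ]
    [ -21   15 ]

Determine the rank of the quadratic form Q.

2

Applying the same elementary operations to the rows and columns of A produces a congruent diagonal matrix with entries 30, 3/10.
So there are 2 positive pivots.
The rank is the number of nonzero pivots: 2.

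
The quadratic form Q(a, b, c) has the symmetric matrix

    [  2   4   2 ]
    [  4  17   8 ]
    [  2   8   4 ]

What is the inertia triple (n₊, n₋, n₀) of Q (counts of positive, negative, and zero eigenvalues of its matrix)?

Row-reducing A symmetrically gives the diagonal entries 2, 9, 2/9.
That gives 3 positive pivots.

(3, 0, 0)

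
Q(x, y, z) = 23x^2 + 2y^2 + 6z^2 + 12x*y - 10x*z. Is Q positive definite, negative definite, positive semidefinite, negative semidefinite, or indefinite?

positive definite

The associated matrix is A = [[23, 6, -5], [6, 2, 0], [-5, 0, 6]].
Applying the same elementary operations to the rows and columns of A produces a congruent diagonal matrix with entries 23, 10/23, 1.
So there are 3 positive pivots.
Hence Q is positive definite.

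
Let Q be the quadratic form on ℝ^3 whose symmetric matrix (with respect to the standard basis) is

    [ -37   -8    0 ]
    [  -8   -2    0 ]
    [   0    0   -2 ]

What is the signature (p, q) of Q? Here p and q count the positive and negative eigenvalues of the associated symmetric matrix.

(0, 3)

Symmetric row and column elimination reduces A to a congruent diagonal form with pivots -37, -10/37, -2.
So there are 3 negative pivots.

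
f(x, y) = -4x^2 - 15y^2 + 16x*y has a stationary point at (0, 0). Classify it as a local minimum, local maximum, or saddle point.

saddle point

The Hessian at the origin is H = [[-8, 16], [16, -30]].
det H = -8·-30 − (16)² = -16 < 0, so H is indefinite.
Therefore the origin is a saddle point.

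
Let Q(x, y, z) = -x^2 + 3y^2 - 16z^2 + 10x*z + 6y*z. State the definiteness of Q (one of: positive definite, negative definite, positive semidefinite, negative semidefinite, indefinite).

The symmetric matrix is A = [[-1, 0, 5], [0, 3, 3], [5, 3, -16]].
Row-reducing A symmetrically gives the diagonal entries -1, 3, 6.
So there are 2 positive, 1 negative pivots.
Hence Q is indefinite.

indefinite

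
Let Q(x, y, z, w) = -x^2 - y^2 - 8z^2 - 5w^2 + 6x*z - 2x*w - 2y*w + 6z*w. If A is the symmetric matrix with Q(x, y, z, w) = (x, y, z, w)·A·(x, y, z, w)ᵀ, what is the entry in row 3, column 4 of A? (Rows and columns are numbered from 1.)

The coefficient of z·w in Q is 6. For a symmetric A this equals A[3,4] + A[4,3] = 2·A[3,4].
So A[3,4] = 6/2 = 3.

3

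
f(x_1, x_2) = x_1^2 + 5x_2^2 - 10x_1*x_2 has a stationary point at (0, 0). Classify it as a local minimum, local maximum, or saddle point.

saddle point

The Hessian at the origin is H = [[2, -10], [-10, 10]].
det H = 2·10 − (-10)² = -80 < 0, so H is indefinite.
Therefore the origin is a saddle point.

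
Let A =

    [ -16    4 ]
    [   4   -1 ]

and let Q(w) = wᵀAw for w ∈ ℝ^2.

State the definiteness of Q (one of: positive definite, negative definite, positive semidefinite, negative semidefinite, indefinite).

negative semidefinite

Symmetric row and column elimination reduces A to a congruent diagonal form with pivots -16, 0.
So there are 1 negative, 1 zero pivots.
Hence Q is negative semidefinite.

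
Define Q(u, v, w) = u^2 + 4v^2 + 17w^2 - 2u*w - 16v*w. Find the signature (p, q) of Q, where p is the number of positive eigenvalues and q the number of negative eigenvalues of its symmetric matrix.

The associated matrix is A = [[1, 0, -1], [0, 4, -8], [-1, -8, 17]].
Applying the same elementary operations to the rows and columns of A produces a congruent diagonal matrix with entries 1, 4, 0.
That gives 2 positive, 1 zero pivots.

(2, 0)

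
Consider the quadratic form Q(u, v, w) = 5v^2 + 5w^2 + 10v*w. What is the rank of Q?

1

The associated matrix is A = [[0, 0, 0], [0, 5, 5], [0, 5, 5]].
Symmetric row and column elimination reduces A to a congruent diagonal form with pivots 0, 5, 0.
Counting signs: 1 positive, 2 zero.
The rank is the number of nonzero pivots: 1.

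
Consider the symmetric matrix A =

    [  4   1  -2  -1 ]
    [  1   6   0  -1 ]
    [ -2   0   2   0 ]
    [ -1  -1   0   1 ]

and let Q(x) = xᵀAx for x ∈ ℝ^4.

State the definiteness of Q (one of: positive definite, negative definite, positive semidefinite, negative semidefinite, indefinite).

Leading principal minors: Δ_1 = 4, Δ_2 = 23, Δ_3 = 22, Δ_4 = 10.
All leading principal minors are positive, so by Sylvester's criterion Q is positive definite.

positive definite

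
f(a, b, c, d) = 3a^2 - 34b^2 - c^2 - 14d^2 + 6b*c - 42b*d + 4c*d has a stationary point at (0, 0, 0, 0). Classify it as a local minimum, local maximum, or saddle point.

The Hessian at the origin is H = [[6, 0, 0, 0], [0, -68, 6, -42], [0, 6, -2, 4], [0, -42, 4, -28]].
Applying the same elementary operations to the rows and columns of H produces a congruent diagonal matrix with entries 6, -68, -25/17, -2.
So there are 1 positive, 3 negative pivots.
H is indefinite, so the origin is a saddle point.

saddle point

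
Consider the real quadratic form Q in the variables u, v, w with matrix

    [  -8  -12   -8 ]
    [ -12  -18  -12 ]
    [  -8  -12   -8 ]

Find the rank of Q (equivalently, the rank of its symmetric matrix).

Congruent diagonalization of A (simultaneous row and column reduction) yields pivots -8, 0, 0.
That gives 1 negative, 2 zero pivots.
The rank is the number of nonzero pivots: 1.

1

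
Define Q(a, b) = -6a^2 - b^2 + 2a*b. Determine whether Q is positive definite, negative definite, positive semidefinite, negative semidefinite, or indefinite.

The symmetric matrix of Q is A = [[-6, 1], [1, -1]].
Leading principal minors: Δ_1 = -6, Δ_2 = 5.
The signs alternate starting with Δ_1 < 0, so by Sylvester's criterion Q is negative definite.

negative definite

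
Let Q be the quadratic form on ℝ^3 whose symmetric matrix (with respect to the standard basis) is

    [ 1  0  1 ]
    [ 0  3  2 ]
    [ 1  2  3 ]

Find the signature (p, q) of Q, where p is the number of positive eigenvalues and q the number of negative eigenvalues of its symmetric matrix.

Congruent diagonalization of A (simultaneous row and column reduction) yields pivots 1, 3, 2/3.
Counting signs: 3 positive.

(3, 0)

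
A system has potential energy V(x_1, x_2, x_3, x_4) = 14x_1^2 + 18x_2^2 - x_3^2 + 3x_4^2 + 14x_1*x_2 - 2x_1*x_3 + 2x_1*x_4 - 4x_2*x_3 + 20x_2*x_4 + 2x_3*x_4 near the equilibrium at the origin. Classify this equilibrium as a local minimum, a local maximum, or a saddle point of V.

saddle point

The Hessian at the origin is H = [[28, 14, -2, 2], [14, 36, -4, 20], [-2, -4, -2, 2], [2, 20, 2, 6]].
Symmetric row and column elimination reduces H to a congruent diagonal form with pivots 28, 29, -498/203, 24/83.
Counting signs: 3 positive, 1 negative.
H is indefinite, so the origin is a saddle point.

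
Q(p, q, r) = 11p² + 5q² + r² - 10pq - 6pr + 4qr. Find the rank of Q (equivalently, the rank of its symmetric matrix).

3

Write A = [[11, -5, -3], [-5, 5, 2], [-3, 2, 1]].
Symmetric row and column elimination reduces A to a congruent diagonal form with pivots 11, 30/11, 1/30.
So there are 3 positive pivots.
The rank is the number of nonzero pivots: 3.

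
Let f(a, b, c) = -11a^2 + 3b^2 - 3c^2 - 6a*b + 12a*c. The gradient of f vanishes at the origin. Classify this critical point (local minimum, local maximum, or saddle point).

saddle point

The Hessian at the origin is H = [[-22, -6, 12], [-6, 6, 0], [12, 0, -6]].
Congruent diagonalization of H (simultaneous row and column reduction) yields pivots -22, 84/11, -6/7.
That gives 1 positive, 2 negative pivots.
H is indefinite, so the origin is a saddle point.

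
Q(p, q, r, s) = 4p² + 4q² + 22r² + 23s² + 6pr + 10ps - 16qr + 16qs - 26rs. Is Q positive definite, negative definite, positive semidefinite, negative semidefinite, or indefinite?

positive definite

The associated matrix is A = [[4, 0, 3, 5], [0, 4, -8, 8], [3, -8, 22, -13], [5, 8, -13, 23]].
An LDLᵀ factorisation of A has diagonal entries 4, 4, 15/4, 3/5.
That gives 4 positive pivots.
Hence Q is positive definite.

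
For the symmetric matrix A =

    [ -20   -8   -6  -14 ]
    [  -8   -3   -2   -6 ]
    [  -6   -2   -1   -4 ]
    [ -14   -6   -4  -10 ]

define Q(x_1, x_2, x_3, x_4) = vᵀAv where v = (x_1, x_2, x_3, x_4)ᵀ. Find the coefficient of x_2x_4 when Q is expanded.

-12

The coefficient of x_2x_4 is A[2,4] + A[4,2] = 2·(-6) = -12.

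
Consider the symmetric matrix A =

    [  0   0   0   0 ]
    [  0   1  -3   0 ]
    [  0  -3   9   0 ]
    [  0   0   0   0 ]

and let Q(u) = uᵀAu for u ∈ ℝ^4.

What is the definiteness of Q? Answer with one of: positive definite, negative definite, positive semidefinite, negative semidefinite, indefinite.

positive semidefinite

Applying the same elementary operations to the rows and columns of A produces a congruent diagonal matrix with entries 0, 1, 0, 0.
So there are 1 positive, 3 zero pivots.
Hence Q is positive semidefinite.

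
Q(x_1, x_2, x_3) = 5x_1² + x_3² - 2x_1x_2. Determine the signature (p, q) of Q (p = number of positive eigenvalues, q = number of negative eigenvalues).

(2, 1)

The symmetric matrix is A = [[5, -1, 0], [-1, 0, 0], [0, 0, 1]].
An LDLᵀ factorisation of A has diagonal entries 5, -1/5, 1.
Counting signs: 2 positive, 1 negative.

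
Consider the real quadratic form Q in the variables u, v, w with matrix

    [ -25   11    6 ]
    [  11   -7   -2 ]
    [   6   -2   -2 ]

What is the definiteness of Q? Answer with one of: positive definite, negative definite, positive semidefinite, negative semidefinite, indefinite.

negative definite

Leading principal minors: Δ_1 = -25, Δ_2 = 54, Δ_3 = -20.
The signs alternate starting with Δ_1 < 0, so by Sylvester's criterion Q is negative definite.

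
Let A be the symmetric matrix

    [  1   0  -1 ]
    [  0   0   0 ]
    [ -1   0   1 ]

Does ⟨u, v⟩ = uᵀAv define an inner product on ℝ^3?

no

Symmetric row and column elimination reduces A to a congruent diagonal form with pivots 1, 0, 0.
Counting signs: 1 positive, 2 zero.
Hence Q is positive semidefinite.
⟨·,·⟩ is an inner product exactly when A is positive definite.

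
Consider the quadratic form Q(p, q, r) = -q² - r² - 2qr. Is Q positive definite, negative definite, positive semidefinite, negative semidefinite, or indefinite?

The associated matrix is A = [[0, 0, 0], [0, -1, -1], [0, -1, -1]].
Row-reducing A symmetrically gives the diagonal entries 0, -1, 0.
Counting signs: 1 negative, 2 zero.
Hence Q is negative semidefinite.

negative semidefinite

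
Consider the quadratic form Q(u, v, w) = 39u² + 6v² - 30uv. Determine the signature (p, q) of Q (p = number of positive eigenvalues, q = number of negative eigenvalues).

(2, 0)

The associated matrix is A = [[39, -15, 0], [-15, 6, 0], [0, 0, 0]].
Row-reducing A symmetrically gives the diagonal entries 39, 3/13, 0.
Counting signs: 2 positive, 1 zero.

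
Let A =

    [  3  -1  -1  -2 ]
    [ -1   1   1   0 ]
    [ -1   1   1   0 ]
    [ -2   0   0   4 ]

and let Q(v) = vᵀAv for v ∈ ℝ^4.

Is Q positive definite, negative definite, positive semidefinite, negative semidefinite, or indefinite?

positive semidefinite

Applying the same elementary operations to the rows and columns of A produces a congruent diagonal matrix with entries 3, 2/3, 0, 2.
So there are 3 positive, 1 zero pivots.
Hence Q is positive semidefinite.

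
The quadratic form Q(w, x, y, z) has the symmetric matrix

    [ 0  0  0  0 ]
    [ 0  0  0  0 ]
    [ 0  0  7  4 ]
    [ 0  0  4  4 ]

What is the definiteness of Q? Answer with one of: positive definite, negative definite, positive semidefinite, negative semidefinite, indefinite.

positive semidefinite

Symmetric row and column elimination reduces A to a congruent diagonal form with pivots 0, 0, 7, 12/7.
That gives 2 positive, 2 zero pivots.
Hence Q is positive semidefinite.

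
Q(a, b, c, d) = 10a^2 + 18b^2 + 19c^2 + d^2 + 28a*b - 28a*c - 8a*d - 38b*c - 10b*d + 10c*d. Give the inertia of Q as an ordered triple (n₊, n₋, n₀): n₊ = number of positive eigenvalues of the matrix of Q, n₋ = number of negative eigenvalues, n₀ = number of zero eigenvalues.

(1, 2, 1)

The symmetric matrix is A = [[10, 14, -14, -4], [14, 18, -19, -5], [-14, -19, 19, 5], [-4, -5, 5, 1]].
Row-reducing A symmetrically gives the diagonal entries 10, -8/5, -3/8, 0.
That gives 1 positive, 2 negative, 1 zero pivots.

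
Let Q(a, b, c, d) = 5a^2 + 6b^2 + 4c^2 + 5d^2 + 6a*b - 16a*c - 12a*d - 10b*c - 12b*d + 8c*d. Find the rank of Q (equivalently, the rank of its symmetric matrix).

4

The symmetric matrix is A = [[5, 3, -8, -6], [3, 6, -5, -6], [-8, -5, 4, 4], [-6, -6, 4, 5]].
Symmetric row and column elimination reduces A to a congruent diagonal form with pivots 5, 21/5, -185/21, 5/37.
Counting signs: 3 positive, 1 negative.
The rank is the number of nonzero pivots: 4.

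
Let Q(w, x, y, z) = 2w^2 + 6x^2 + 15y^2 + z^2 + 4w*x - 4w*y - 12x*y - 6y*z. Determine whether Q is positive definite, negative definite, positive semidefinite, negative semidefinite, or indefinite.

The symmetric matrix is A = [[2, 2, -2, 0], [2, 6, -6, 0], [-2, -6, 15, -3], [0, 0, -3, 1]].
Row-reducing A symmetrically gives the diagonal entries 2, 4, 9, 0.
That gives 3 positive, 1 zero pivots.
Hence Q is positive semidefinite.

positive semidefinite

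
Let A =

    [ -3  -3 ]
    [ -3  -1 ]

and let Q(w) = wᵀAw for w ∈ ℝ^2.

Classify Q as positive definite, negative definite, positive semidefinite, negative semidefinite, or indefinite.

Symmetric row and column elimination reduces A to a congruent diagonal form with pivots -3, 2.
Counting signs: 1 positive, 1 negative.
Hence Q is indefinite.

indefinite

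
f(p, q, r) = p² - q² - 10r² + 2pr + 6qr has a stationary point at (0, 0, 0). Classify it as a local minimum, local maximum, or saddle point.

The Hessian at the origin is H = [[2, 0, 2], [0, -2, 6], [2, 6, -20]].
Row-reducing H symmetrically gives the diagonal entries 2, -2, -4.
Counting signs: 1 positive, 2 negative.
H is indefinite, so the origin is a saddle point.

saddle point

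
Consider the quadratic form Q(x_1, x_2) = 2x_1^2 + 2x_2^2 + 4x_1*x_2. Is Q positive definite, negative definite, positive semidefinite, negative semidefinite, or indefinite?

The symmetric matrix of Q is [[2, 2], [2, 2]].
For the 2×2 matrix [[2, 2], [2, 2]]: det = 2·2 − (2)² = 0, trace = 4.
det = 0 so one eigenvalue is zero; the form is semidefinite with the sign of the trace.

positive semidefinite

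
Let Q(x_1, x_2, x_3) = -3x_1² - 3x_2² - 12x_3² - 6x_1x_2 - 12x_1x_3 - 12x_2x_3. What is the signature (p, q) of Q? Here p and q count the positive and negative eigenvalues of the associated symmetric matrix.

The associated matrix is A = [[-3, -3, -6], [-3, -3, -6], [-6, -6, -12]].
Congruent diagonalization of A (simultaneous row and column reduction) yields pivots -3, 0, 0.
So there are 1 negative, 2 zero pivots.

(0, 1)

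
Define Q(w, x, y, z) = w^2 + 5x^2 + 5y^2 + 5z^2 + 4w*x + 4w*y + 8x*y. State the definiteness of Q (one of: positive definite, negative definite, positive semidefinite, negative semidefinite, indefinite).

Write A = [[1, 2, 2, 0], [2, 5, 4, 0], [2, 4, 5, 0], [0, 0, 0, 5]].
Congruent diagonalization of A (simultaneous row and column reduction) yields pivots 1, 1, 1, 5.
So there are 4 positive pivots.
Hence Q is positive definite.

positive definite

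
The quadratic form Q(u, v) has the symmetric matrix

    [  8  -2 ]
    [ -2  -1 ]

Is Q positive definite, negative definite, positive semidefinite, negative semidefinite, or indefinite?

indefinite

For the 2×2 matrix [[8, -2], [-2, -1]]: det = 8·-1 − (-2)² = -12, trace = 7.
det < 0 so the eigenvalues have opposite signs; the form is indefinite.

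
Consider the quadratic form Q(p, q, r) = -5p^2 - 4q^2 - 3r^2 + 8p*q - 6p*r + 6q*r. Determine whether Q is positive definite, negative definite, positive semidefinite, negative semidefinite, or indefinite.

negative definite

The associated matrix is A = [[-5, 4, -3], [4, -4, 3], [-3, 3, -3]].
Symmetric row and column elimination reduces A to a congruent diagonal form with pivots -5, -4/5, -3/4.
So there are 3 negative pivots.
Hence Q is negative definite.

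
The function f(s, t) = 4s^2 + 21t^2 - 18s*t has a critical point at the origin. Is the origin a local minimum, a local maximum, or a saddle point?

local minimum

The Hessian at the origin is H = [[8, -18], [-18, 42]].
det H = 8·42 − (-18)² = 12 > 0 and H[1,1] = 8 > 0, so H is positive definite.
Therefore the origin is a local minimum.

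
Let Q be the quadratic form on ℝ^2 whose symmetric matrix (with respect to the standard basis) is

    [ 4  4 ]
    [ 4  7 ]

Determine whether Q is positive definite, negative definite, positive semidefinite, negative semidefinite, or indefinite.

Applying the same elementary operations to the rows and columns of A produces a congruent diagonal matrix with entries 4, 3.
So there are 2 positive pivots.
Hence Q is positive definite.

positive definite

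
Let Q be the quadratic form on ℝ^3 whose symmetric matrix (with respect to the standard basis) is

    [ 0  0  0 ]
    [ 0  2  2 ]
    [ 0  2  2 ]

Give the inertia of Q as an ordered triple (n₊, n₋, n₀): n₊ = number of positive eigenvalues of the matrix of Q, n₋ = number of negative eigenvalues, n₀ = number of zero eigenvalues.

(1, 0, 2)

Row-reducing A symmetrically gives the diagonal entries 0, 2, 0.
That gives 1 positive, 2 zero pivots.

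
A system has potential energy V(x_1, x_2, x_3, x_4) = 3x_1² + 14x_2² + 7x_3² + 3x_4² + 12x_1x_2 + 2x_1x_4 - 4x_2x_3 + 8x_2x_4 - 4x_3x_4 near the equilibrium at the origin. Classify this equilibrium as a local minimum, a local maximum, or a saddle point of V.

local minimum

The Hessian at the origin is H = [[6, 12, 0, 2], [12, 28, -4, 8], [0, -4, 14, -4], [2, 8, -4, 6]].
Symmetric row and column elimination reduces H to a congruent diagonal form with pivots 6, 4, 10, 4/3.
Counting signs: 4 positive.
H is positive definite, so the origin is a strict local minimum.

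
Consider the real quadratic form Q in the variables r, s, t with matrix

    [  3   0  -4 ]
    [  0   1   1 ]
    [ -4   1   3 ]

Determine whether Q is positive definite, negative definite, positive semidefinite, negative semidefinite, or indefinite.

indefinite

Congruent diagonalization of A (simultaneous row and column reduction) yields pivots 3, 1, -10/3.
So there are 2 positive, 1 negative pivots.
Hence Q is indefinite.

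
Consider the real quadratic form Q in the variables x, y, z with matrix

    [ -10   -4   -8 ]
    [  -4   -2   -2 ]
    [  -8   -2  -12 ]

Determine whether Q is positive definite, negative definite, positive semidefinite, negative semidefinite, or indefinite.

Leading principal minors: Δ_1 = -10, Δ_2 = 4, Δ_3 = -8.
The signs alternate starting with Δ_1 < 0, so by Sylvester's criterion Q is negative definite.

negative definite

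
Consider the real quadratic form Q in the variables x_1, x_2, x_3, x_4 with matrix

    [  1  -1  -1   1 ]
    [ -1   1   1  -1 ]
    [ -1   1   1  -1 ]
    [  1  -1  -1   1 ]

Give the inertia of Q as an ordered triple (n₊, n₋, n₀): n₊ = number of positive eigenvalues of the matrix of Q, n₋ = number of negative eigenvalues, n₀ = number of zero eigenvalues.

Applying the same elementary operations to the rows and columns of A produces a congruent diagonal matrix with entries 1, 0, 0, 0.
That gives 1 positive, 3 zero pivots.

(1, 0, 3)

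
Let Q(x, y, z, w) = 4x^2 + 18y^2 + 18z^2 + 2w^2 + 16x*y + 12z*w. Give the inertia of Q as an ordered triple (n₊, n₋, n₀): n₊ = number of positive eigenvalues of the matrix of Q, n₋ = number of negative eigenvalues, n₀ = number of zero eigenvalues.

(3, 0, 1)

The associated matrix is A = [[4, 8, 0, 0], [8, 18, 0, 0], [0, 0, 18, 6], [0, 0, 6, 2]].
Symmetric row and column elimination reduces A to a congruent diagonal form with pivots 4, 2, 18, 0.
Counting signs: 3 positive, 1 zero.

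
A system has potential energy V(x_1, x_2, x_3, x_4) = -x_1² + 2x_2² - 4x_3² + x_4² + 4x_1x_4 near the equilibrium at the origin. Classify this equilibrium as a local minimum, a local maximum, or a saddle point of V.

The Hessian at the origin is H = [[-2, 0, 0, 4], [0, 4, 0, 0], [0, 0, -8, 0], [4, 0, 0, 2]].
Row-reducing H symmetrically gives the diagonal entries -2, 4, -8, 10.
Counting signs: 2 positive, 2 negative.
H is indefinite, so the origin is a saddle point.

saddle point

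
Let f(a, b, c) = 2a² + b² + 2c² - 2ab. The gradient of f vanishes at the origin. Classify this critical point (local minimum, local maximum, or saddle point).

local minimum

The Hessian at the origin is H = [[4, -2, 0], [-2, 2, 0], [0, 0, 4]].
Row-reducing H symmetrically gives the diagonal entries 4, 1, 4.
So there are 3 positive pivots.
H is positive definite, so the origin is a strict local minimum.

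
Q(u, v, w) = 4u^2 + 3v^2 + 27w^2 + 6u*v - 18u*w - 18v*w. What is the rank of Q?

2

The associated matrix is A = [[4, 3, -9], [3, 3, -9], [-9, -9, 27]].
Applying the same elementary operations to the rows and columns of A produces a congruent diagonal matrix with entries 4, 3/4, 0.
So there are 2 positive, 1 zero pivots.
The rank is the number of nonzero pivots: 2.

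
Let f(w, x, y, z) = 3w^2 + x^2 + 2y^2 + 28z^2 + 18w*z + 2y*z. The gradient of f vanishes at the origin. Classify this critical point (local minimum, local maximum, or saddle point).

The Hessian at the origin is H = [[6, 0, 0, 18], [0, 2, 0, 0], [0, 0, 4, 2], [18, 0, 2, 56]].
Symmetric row and column elimination reduces H to a congruent diagonal form with pivots 6, 2, 4, 1.
That gives 4 positive pivots.
H is positive definite, so the origin is a strict local minimum.

local minimum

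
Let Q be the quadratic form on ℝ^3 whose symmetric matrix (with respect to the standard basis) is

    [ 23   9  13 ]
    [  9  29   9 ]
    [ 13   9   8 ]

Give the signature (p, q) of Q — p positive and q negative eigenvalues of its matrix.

Congruent diagonalization of A (simultaneous row and column reduction) yields pivots 23, 586/23, 15/293.
Counting signs: 3 positive.

(3, 0)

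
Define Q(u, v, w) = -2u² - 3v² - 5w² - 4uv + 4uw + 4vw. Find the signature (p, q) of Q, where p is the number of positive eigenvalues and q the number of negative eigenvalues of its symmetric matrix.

(0, 3)

Write A = [[-2, -2, 2], [-2, -3, 2], [2, 2, -5]].
Congruent diagonalization of A (simultaneous row and column reduction) yields pivots -2, -1, -3.
Counting signs: 3 negative.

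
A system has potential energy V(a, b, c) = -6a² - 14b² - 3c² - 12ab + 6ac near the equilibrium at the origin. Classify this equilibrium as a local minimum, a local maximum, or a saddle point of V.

local maximum

The Hessian at the origin is H = [[-12, -12, 6], [-12, -28, 0], [6, 0, -6]].
Congruent diagonalization of H (simultaneous row and column reduction) yields pivots -12, -16, -3/4.
Counting signs: 3 negative.
H is negative definite, so the origin is a strict local maximum.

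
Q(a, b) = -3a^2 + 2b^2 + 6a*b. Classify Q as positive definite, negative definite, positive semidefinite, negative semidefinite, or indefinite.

indefinite

The associated matrix is A = [[-3, 3], [3, 2]].
Row-reducing A symmetrically gives the diagonal entries -3, 5.
That gives 1 positive, 1 negative pivots.
Hence Q is indefinite.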